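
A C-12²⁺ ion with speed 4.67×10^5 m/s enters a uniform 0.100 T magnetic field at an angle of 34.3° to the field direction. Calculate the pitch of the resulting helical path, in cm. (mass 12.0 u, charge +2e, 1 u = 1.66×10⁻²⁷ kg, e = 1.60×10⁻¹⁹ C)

The velocity component along B is v∥ = v cos34.3° = 3.86×10^5 m/s.
The cyclotron period T = 2πm/(qB) = 3.91×10^-6 s is set by m, q, B alone.
Pitch = v∥·T = (3.86×10^5)(3.91×10^-6) = 1.51 m.

pitch ≈ 151 cm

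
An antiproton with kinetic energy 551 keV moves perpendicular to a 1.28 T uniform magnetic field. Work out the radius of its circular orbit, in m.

r ≈ 0.0838 m

Convert the energy: K = 551 keV = 8.82×10^-14 J.
v = √(2K/m) = √(2·8.82×10^-14/1.67×10^-27) = 1.03×10^7 m/s.
r = mv/(qB) = (1.67×10^-27)(1.03×10^7) / [(1×1.60×10^-19)(1.28)] = 0.0838 m.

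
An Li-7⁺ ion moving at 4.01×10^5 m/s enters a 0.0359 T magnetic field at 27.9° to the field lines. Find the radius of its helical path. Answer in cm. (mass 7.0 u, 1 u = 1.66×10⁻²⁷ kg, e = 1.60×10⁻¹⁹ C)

r ≈ 38.0 cm

Only the perpendicular component v⊥ = v sin27.9° = 1.88×10^5 m/s is bent by the field.
r = m v⊥ /(qB) = (1.16×10^-26)(1.88×10^5) / [(1×1.60×10^-19)(0.0359)] = 0.380 m.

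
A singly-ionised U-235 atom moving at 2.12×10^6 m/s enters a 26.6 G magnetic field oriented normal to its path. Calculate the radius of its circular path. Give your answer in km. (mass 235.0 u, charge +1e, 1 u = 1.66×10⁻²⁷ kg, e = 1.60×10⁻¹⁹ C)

The magnetic force provides the centripetal force: qvB = mv²/r, so r = mv/(qB).
r = (3.90×10^-25 kg)(2.12×10^6 m/s) / [(1×1.60×10^-19 C)(2.66×10^-3 T)] = 1940 m.

r ≈ 1.94 km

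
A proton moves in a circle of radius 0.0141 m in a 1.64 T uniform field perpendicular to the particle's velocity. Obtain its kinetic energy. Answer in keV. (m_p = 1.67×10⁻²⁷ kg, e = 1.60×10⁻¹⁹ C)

v = qBr/m = (1×1.60×10^-19)(1.64)(0.0141) / (1.67×10^-27) = 2.22×10^6 m/s.
K = ½mv² = 0.5·(1.67×10^-27)·(2.22×10^6)² = 4.10×10^-15 J = 25.6 keV.

K ≈ 25.6 keV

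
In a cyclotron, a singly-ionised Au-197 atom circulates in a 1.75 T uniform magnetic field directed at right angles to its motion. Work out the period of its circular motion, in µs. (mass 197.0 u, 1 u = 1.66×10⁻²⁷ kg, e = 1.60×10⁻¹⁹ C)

The cyclotron period is independent of speed: T = 2πm/(qB).
T = 2π(3.27×10^-25) / [(1×1.60×10^-19)(1.75)] = 7.34×10^-6 s.

T ≈ 7.34 µs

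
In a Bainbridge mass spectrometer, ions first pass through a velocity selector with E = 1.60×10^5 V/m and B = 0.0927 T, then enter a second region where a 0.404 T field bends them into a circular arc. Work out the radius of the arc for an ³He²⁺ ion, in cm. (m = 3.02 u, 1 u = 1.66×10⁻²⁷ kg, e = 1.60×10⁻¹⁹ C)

The selector passes v = E/B = 1.60×10^5/0.0927 = 1.73×10^6 m/s.
In the deflection region, r = mv/(qB₂) = (5.01×10^-27)(1.73×10^6) / [(2×1.60×10^-19)(0.404)] = 0.0669 m.

r ≈ 6.69 cm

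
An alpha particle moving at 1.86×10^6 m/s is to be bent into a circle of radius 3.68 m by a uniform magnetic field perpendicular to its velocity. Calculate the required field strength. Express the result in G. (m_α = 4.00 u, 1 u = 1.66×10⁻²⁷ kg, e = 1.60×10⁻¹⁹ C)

B ≈ 105 G

qvB = mv²/r gives B = mv/(qr).
B = (6.64×10^-27)(1.86×10^6) / [(2×1.60×10^-19)(3.68)] = 0.0105 T.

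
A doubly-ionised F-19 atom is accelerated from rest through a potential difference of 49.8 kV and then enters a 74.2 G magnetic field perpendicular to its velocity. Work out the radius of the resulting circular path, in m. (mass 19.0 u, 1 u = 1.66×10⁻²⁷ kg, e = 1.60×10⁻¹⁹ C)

r ≈ 13.4 m

The kinetic energy gained is K = qV = (2×1.60×10^-19)(4.98×10^4) = 1.59×10^-14 J.
v = √(2K/m) = 1.01×10^6 m/s.
r = mv/(qB) = (3.15×10^-26)(1.01×10^6) / [(2×1.60×10^-19)(7.42×10^-3)] = 13.4 m.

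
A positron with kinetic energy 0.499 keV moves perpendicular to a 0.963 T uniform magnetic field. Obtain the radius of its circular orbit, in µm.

r ≈ 78.3 µm

Convert the energy: K = 0.499 keV = 7.98×10^-17 J.
v = √(2K/m) = √(2·7.98×10^-17/9.11×10^-31) = 1.32×10^7 m/s.
r = mv/(qB) = (9.11×10^-31)(1.32×10^7) / [(1×1.60×10^-19)(0.963)] = 7.83×10^-5 m.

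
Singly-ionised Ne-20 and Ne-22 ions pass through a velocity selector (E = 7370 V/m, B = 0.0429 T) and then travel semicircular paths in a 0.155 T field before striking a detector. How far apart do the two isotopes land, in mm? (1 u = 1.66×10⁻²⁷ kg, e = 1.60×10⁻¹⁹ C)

Both emerge at v = E/B₁ = 1.72×10^5 m/s.
r = mv/(qB₂), so r₁ = 0.2300 m and r₂ = 0.2530 m, giving Δr = 0.0230 m.
After a semicircle each ion lands a diameter 2r from the entry slit, so the separation is 2Δr = 0.0460 m.

Δd ≈ 46.0 mm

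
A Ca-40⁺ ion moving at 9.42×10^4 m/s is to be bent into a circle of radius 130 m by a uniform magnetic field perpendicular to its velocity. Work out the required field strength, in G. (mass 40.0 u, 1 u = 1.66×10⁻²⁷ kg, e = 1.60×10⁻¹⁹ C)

qvB = mv²/r gives B = mv/(qr).
B = (6.64×10^-26)(9.42×10^4) / [(1×1.60×10^-19)(130)] = 3.01×10^-4 T.

B ≈ 3.01 G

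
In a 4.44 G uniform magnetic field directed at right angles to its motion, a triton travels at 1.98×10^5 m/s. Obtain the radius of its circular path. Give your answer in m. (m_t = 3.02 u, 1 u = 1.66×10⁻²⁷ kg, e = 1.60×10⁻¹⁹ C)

r ≈ 14.0 m

The magnetic force provides the centripetal force: qvB = mv²/r, so r = mv/(qB).
r = (5.01×10^-27 kg)(1.98×10^5 m/s) / [(1×1.60×10^-19 C)(4.44×10^-4 T)] = 14.0 m.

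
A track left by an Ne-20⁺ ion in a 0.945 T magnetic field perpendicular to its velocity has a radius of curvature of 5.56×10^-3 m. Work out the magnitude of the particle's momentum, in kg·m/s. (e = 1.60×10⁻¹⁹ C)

p ≈ 8.41×10^-22 kg·m/s

Since qvB = mv²/r, the momentum p = mv = qBr.
p = (1×1.60×10^-19)(0.945)(5.56×10^-3) = 8.41×10^-22 kg·m/s.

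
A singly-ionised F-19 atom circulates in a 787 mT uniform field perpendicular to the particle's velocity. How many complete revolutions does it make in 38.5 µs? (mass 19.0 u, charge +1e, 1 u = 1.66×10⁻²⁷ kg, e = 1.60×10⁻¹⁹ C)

T = 2πm/(qB) = 2π(3.154×10^-26) / [(1×1.60×10^-19)(0.787)] = 1.5738×10^-6 s.
N = t/T = 3.85×10^-5 / 1.5738×10^-6 ≈ 24.46, so 24 complete revolutions.

N = 24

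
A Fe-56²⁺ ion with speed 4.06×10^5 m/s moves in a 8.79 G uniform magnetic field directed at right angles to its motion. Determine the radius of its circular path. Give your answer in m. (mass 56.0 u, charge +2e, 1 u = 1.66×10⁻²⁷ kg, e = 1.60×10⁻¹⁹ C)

The magnetic force provides the centripetal force: qvB = mv²/r, so r = mv/(qB).
r = (9.30×10^-26 kg)(4.06×10^5 m/s) / [(2×1.60×10^-19 C)(8.79×10^-4 T)] = 134 m.

r ≈ 134 m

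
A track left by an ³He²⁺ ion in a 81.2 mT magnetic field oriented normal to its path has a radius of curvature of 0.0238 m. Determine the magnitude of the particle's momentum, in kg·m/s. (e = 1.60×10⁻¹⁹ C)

p ≈ 6.18×10^-22 kg·m/s

Since qvB = mv²/r, the momentum p = mv = qBr.
p = (2×1.60×10^-19)(0.0812)(0.0238) = 6.18×10^-22 kg·m/s.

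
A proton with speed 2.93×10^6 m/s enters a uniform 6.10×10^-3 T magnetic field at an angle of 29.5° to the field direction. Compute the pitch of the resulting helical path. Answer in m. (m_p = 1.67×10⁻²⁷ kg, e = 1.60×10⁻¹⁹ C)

pitch ≈ 27.4 m

The velocity component along B is v∥ = v cos29.5° = 2.55×10^6 m/s.
The cyclotron period T = 2πm/(qB) = 1.08×10^-5 s is set by m, q, B alone.
Pitch = v∥·T = (2.55×10^6)(1.08×10^-5) = 27.4 m.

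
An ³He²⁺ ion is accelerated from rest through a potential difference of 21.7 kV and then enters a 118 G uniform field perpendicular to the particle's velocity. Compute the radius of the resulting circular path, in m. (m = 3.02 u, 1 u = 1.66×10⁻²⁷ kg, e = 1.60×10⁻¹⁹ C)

The kinetic energy gained is K = qV = (2×1.60×10^-19)(2.17×10^4) = 6.94×10^-15 J.
v = √(2K/m) = 1.66×10^6 m/s.
r = mv/(qB) = (5.01×10^-27)(1.66×10^6) / [(2×1.60×10^-19)(0.0118)] = 2.21 m.

r ≈ 2.21 m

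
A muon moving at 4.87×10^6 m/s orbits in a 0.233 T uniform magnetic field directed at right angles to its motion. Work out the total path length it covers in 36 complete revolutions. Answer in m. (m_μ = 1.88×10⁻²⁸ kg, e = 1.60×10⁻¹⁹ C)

L ≈ 5.56 m

r = mv/(qB) = 0.0246 m, so one revolution covers 2πr = 0.154 m.
In 36 revolutions: L = 36·2πr = 5.56 m.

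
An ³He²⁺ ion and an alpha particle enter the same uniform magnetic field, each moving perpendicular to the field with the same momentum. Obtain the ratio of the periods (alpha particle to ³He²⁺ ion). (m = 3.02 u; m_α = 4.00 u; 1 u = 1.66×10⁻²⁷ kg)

T = 2πm/(qB) is independent of speed, so T₂/T₁ = (m₂/q₂)/(m₁/q₁).
T_{alpha particle}/T_{³He²⁺ ion} = (6.64×10^-27/2e) / (5.01×10^-27/2e) = 1.32.

ratio ≈ 1.32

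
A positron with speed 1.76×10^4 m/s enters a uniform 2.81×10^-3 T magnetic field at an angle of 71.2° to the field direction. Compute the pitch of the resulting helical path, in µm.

The velocity component along B is v∥ = v cos71.2° = 5670 m/s.
The cyclotron period T = 2πm/(qB) = 1.27×10^-8 s is set by m, q, B alone.
Pitch = v∥·T = (5670)(1.27×10^-8) = 7.22×10^-5 m.

pitch ≈ 72.2 µm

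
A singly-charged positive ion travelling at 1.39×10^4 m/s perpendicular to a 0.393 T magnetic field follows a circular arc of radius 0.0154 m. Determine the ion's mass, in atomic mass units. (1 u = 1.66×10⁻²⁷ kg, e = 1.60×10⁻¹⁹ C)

m ≈ 42.0 u

qvB = mv²/r ⇒ m = qBr/v.
m = (1×1.60×10^-19)(0.393)(0.0154) / (1.39×10^4) = 6.97×10^-26 kg = 42.0 u.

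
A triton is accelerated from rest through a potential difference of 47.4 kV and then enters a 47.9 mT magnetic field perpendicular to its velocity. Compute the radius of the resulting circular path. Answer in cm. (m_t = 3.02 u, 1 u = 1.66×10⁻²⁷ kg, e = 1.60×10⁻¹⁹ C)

The kinetic energy gained is K = qV = (1×1.60×10^-19)(4.74×10^4) = 7.58×10^-15 J.
v = √(2K/m) = 1.74×10^6 m/s.
r = mv/(qB) = (5.01×10^-27)(1.74×10^6) / [(1×1.60×10^-19)(0.0479)] = 1.14 m.

r ≈ 114 cm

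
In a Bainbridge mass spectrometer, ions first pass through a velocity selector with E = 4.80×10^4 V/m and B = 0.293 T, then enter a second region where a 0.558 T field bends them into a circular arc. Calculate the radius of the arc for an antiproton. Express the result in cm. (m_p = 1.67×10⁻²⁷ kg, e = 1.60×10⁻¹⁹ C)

r ≈ 0.306 cm

The selector passes v = E/B = 4.80×10^4/0.293 = 1.64×10^5 m/s.
In the deflection region, r = mv/(qB₂) = (1.67×10^-27)(1.64×10^5) / [(1×1.60×10^-19)(0.558)] = 3.06×10^-3 m.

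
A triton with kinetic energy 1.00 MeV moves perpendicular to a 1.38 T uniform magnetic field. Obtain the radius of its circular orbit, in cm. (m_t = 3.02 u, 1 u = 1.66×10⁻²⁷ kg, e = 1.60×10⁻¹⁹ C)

r ≈ 18.1 cm

Convert the energy: K = 1.00 MeV = 1.60×10^-13 J.
v = √(2K/m) = √(2·1.60×10^-13/5.01×10^-27) = 7.99×10^6 m/s.
r = mv/(qB) = (5.01×10^-27)(7.99×10^6) / [(1×1.60×10^-19)(1.38)] = 0.181 m.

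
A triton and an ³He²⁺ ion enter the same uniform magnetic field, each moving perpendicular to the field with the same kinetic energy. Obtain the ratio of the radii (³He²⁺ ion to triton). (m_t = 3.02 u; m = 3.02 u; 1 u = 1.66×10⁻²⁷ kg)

ratio ≈ 0.500

r = √(2mK)/(qB) ⇒ at equal K, r ∝ √m/q.
r_{³He²⁺ ion}/r_{triton} = 0.500.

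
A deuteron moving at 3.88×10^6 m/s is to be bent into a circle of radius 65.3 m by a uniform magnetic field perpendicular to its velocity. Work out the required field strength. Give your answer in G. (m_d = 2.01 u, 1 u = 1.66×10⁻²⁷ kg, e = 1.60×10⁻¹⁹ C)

B ≈ 12.4 G

qvB = mv²/r gives B = mv/(qr).
B = (3.34×10^-27)(3.88×10^6) / [(1×1.60×10^-19)(65.3)] = 1.24×10^-3 T.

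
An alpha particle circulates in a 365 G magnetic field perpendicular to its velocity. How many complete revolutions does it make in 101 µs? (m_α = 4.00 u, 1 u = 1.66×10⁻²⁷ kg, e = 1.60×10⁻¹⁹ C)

T = 2πm/(qB) = 2π(6.64×10^-27) / [(2×1.60×10^-19)(0.0365)] = 3.5719×10^-6 s.
N = t/T = 1.01×10^-4 / 3.5719×10^-6 ≈ 28.28, so 28 complete revolutions.

N = 28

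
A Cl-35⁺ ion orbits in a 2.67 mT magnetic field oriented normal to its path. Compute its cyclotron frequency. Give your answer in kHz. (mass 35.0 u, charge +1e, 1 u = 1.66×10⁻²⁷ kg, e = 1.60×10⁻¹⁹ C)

f ≈ 1.17 kHz

f = qB/(2πm) = (1×1.60×10^-19)(2.67×10^-3) / [2π(5.81×10^-26)] = 1170 Hz.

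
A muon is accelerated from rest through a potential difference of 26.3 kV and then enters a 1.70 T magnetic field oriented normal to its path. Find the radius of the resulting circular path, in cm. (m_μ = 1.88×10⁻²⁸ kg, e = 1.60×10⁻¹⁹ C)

r ≈ 0.462 cm

The kinetic energy gained is K = qV = (1×1.60×10^-19)(2.63×10^4) = 4.21×10^-15 J.
v = √(2K/m) = 6.69×10^6 m/s.
r = mv/(qB) = (1.88×10^-28)(6.69×10^6) / [(1×1.60×10^-19)(1.70)] = 4.62×10^-3 m.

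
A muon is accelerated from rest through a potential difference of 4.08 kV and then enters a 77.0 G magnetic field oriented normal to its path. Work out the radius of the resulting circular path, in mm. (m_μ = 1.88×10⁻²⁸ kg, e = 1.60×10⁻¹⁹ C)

r ≈ 402 mm

The kinetic energy gained is K = qV = (1×1.60×10^-19)(4080) = 6.53×10^-16 J.
v = √(2K/m) = 2.64×10^6 m/s.
r = mv/(qB) = (1.88×10^-28)(2.64×10^6) / [(1×1.60×10^-19)(7.70×10^-3)] = 0.402 m.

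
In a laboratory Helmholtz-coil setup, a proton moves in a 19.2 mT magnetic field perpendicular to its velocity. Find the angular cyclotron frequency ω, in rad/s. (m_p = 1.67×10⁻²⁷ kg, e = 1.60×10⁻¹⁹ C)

ω = qB/m = (1×1.60×10^-19)(0.0192) / (1.67×10^-27) = 1.84×10^6 rad/s.

ω ≈ 1.84×10^6 rad/s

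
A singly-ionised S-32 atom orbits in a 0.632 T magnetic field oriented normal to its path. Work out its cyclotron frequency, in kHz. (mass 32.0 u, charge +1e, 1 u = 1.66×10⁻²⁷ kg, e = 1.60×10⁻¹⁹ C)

f = qB/(2πm) = (1×1.60×10^-19)(0.632) / [2π(5.31×10^-26)] = 3.03×10^5 Hz.

f ≈ 303 kHz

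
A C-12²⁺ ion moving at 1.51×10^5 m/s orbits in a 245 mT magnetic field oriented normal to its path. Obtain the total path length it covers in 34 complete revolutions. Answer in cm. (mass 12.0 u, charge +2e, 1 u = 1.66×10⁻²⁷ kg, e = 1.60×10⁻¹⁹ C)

L ≈ 820 cm

r = mv/(qB) = 0.0384 m, so one revolution covers 2πr = 0.241 m.
In 34 revolutions: L = 34·2πr = 8.20 m.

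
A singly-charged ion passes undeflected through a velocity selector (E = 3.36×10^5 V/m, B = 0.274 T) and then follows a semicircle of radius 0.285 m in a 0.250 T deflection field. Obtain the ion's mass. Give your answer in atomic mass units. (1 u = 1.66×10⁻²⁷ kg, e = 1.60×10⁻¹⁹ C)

v = E/B₁ = 1.23×10^6 m/s.
From r = mv/(qB₂), m = qB₂r/v = (1×1.60×10^-19)(0.250)(0.285) / (1.23×10^6) = 9.30×10^-27 kg.
In atomic mass units: m = 9.30×10^-27 / 1.66×10^-27 = 5.60 u.

m ≈ 5.60 u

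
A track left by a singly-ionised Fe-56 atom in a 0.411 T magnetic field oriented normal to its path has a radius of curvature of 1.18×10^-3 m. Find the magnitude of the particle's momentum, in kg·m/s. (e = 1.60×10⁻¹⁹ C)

Since qvB = mv²/r, the momentum p = mv = qBr.
p = (1×1.60×10^-19)(0.411)(1.18×10^-3) = 7.76×10^-23 kg·m/s.

p ≈ 7.76×10^-23 kg·m/s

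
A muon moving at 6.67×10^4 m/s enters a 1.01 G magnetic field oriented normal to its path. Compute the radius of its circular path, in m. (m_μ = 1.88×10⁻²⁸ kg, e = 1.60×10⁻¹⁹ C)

r ≈ 0.776 m

The magnetic force provides the centripetal force: qvB = mv²/r, so r = mv/(qB).
r = (1.88×10^-28 kg)(6.67×10^4 m/s) / [(1×1.60×10^-19 C)(1.01×10^-4 T)] = 0.776 m.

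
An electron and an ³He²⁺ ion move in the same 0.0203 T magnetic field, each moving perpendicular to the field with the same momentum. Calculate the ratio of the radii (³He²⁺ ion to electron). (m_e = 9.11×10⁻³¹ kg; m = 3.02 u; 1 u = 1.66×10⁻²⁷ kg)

r = p/(qB) ⇒ at equal p, r ∝ 1/q.
r_{³He²⁺ ion}/r_{electron} = 0.500.

ratio ≈ 0.500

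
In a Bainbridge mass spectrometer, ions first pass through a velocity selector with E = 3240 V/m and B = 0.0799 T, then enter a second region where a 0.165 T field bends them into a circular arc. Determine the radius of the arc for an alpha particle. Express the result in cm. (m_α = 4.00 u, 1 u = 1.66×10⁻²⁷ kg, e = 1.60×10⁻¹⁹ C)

The selector passes v = E/B = 3240/0.0799 = 4.06×10^4 m/s.
In the deflection region, r = mv/(qB₂) = (6.64×10^-27)(4.06×10^4) / [(2×1.60×10^-19)(0.165)] = 5.10×10^-3 m.

r ≈ 0.510 cm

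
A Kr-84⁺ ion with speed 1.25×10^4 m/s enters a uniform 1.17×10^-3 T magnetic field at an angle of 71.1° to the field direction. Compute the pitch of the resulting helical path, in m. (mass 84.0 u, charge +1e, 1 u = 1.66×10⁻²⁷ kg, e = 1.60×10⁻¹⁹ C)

The velocity component along B is v∥ = v cos71.1° = 4050 m/s.
The cyclotron period T = 2πm/(qB) = 4.68×10^-3 s is set by m, q, B alone.
Pitch = v∥·T = (4050)(4.68×10^-3) = 18.9 m.

pitch ≈ 18.9 m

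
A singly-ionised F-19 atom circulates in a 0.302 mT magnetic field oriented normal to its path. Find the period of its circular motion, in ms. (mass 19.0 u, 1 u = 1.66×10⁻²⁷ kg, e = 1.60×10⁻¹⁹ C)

T ≈ 4.10 ms

The cyclotron period is independent of speed: T = 2πm/(qB).
T = 2π(3.15×10^-26) / [(1×1.60×10^-19)(3.02×10^-4)] = 4.10×10^-3 s.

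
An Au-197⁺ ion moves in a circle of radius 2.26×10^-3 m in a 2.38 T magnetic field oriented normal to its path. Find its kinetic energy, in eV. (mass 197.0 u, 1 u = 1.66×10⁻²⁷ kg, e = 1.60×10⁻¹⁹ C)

v = qBr/m = (1×1.60×10^-19)(2.38)(2.26×10^-3) / (3.27×10^-25) = 2630 m/s.
K = ½mv² = 0.5·(3.27×10^-25)·(2630)² = 1.13×10^-18 J = 7.08 eV.

K ≈ 7.08 eV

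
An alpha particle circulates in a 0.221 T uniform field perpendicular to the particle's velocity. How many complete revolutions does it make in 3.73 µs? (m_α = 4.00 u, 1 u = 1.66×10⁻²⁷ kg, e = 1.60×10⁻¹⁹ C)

N = 6

T = 2πm/(qB) = 2π(6.64×10^-27) / [(2×1.60×10^-19)(0.221)] = 5.8994×10^-7 s.
N = t/T = 3.73×10^-6 / 5.8994×10^-7 ≈ 6.32, so 6 complete revolutions.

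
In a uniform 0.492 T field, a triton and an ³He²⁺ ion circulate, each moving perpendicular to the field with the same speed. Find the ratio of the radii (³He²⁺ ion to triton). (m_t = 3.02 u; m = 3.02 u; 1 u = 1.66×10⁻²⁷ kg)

ratio ≈ 0.500

r = mv/(qB) ⇒ at equal v, r ∝ m/q.
r_{³He²⁺ ion}/r_{triton} = 0.500.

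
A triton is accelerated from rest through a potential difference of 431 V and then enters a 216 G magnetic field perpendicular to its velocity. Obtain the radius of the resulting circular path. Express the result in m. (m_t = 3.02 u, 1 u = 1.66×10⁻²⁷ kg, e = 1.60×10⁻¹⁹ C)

The kinetic energy gained is K = qV = (1×1.60×10^-19)(431) = 6.90×10^-17 J.
v = √(2K/m) = 1.66×10^5 m/s.
r = mv/(qB) = (5.01×10^-27)(1.66×10^5) / [(1×1.60×10^-19)(0.0216)] = 0.241 m.

r ≈ 0.241 m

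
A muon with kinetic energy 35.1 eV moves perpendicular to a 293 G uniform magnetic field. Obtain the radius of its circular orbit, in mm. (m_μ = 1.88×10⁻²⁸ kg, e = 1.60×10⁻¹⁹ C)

Convert the energy: K = 35.1 eV = 5.62×10^-18 J.
v = √(2K/m) = √(2·5.62×10^-18/1.88×10^-28) = 2.44×10^5 m/s.
r = mv/(qB) = (1.88×10^-28)(2.44×10^5) / [(1×1.60×10^-19)(0.0293)] = 9.80×10^-3 m.

r ≈ 9.80 mm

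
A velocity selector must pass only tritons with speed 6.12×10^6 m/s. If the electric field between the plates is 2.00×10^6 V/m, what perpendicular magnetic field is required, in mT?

B ≈ 327 mT

qE = qvB ⇒ B = E/v = (2.00×10^6) / (6.12×10^6) = 0.327 T.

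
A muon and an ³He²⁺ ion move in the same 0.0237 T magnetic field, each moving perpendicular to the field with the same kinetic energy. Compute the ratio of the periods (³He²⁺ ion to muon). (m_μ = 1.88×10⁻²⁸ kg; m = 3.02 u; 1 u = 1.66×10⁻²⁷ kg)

ratio ≈ 13.3

T = 2πm/(qB) is independent of speed, so T₂/T₁ = (m₂/q₂)/(m₁/q₁).
T_{³He²⁺ ion}/T_{muon} = (5.01×10^-27/2e) / (1.88×10^-28/1e) = 13.3.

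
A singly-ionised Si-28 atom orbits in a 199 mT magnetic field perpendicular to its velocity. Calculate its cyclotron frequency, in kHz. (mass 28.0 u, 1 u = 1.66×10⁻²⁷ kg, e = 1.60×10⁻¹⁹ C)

f = qB/(2πm) = (1×1.60×10^-19)(0.199) / [2π(4.65×10^-26)] = 1.09×10^5 Hz.

f ≈ 109 kHz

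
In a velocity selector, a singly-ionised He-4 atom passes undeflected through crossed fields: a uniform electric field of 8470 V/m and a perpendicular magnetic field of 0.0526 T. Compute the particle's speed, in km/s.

For zero net force, qE = qvB, so v = E/B.
v = (8470) / (0.0526) = 1.61×10^5 m/s.

v ≈ 161 km/s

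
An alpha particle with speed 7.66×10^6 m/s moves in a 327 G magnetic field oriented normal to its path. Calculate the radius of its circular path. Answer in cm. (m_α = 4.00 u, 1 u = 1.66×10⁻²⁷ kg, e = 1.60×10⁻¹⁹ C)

The magnetic force provides the centripetal force: qvB = mv²/r, so r = mv/(qB).
r = (6.64×10^-27 kg)(7.66×10^6 m/s) / [(2×1.60×10^-19 C)(0.0327 T)] = 4.86 m.

r ≈ 486 cm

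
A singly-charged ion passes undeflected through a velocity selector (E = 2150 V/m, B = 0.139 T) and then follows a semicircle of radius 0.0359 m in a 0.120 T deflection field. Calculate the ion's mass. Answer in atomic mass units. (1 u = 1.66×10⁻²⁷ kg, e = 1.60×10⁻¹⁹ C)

v = E/B₁ = 1.55×10^4 m/s.
From r = mv/(qB₂), m = qB₂r/v = (1×1.60×10^-19)(0.120)(0.0359) / (1.55×10^4) = 4.46×10^-26 kg.
In atomic mass units: m = 4.46×10^-26 / 1.66×10^-27 = 26.8 u.

m ≈ 26.8 u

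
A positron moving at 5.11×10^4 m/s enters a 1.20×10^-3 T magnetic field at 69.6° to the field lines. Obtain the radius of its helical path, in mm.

Only the perpendicular component v⊥ = v sin69.6° = 4.79×10^4 m/s is bent by the field.
r = m v⊥ /(qB) = (9.11×10^-31)(4.79×10^4) / [(1×1.60×10^-19)(1.20×10^-3)] = 2.27×10^-4 m.

r ≈ 0.227 mm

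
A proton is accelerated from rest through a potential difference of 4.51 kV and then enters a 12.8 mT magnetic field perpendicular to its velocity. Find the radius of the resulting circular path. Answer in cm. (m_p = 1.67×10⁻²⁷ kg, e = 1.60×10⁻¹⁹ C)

r ≈ 75.8 cm

The kinetic energy gained is K = qV = (1×1.60×10^-19)(4510) = 7.22×10^-16 J.
v = √(2K/m) = 9.30×10^5 m/s.
r = mv/(qB) = (1.67×10^-27)(9.30×10^5) / [(1×1.60×10^-19)(0.0128)] = 0.758 m.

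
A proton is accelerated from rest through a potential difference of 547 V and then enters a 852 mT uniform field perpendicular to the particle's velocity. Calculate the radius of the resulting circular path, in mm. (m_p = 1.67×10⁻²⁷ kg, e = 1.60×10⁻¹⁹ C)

The kinetic energy gained is K = qV = (1×1.60×10^-19)(547) = 8.75×10^-17 J.
v = √(2K/m) = 3.24×10^5 m/s.
r = mv/(qB) = (1.67×10^-27)(3.24×10^5) / [(1×1.60×10^-19)(0.852)] = 3.97×10^-3 m.

r ≈ 3.97 mm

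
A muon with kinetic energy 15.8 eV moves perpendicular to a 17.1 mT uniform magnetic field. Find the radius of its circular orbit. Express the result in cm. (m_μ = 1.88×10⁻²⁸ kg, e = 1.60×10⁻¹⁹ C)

Convert the energy: K = 15.8 eV = 2.53×10^-18 J.
v = √(2K/m) = √(2·2.53×10^-18/1.88×10^-28) = 1.64×10^5 m/s.
r = mv/(qB) = (1.88×10^-28)(1.64×10^5) / [(1×1.60×10^-19)(0.0171)] = 0.0113 m.

r ≈ 1.13 cm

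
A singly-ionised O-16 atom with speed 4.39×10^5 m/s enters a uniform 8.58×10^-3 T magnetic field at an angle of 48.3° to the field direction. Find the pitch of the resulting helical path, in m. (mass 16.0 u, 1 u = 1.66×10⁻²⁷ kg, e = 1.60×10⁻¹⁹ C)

pitch ≈ 35.5 m

The velocity component along B is v∥ = v cos48.3° = 2.92×10^5 m/s.
The cyclotron period T = 2πm/(qB) = 1.22×10^-4 s is set by m, q, B alone.
Pitch = v∥·T = (2.92×10^5)(1.22×10^-4) = 35.5 m.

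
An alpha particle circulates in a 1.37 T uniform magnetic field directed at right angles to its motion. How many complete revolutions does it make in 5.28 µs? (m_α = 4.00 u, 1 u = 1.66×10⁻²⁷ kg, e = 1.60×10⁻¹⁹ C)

N = 55

T = 2πm/(qB) = 2π(6.64×10^-27) / [(2×1.60×10^-19)(1.37)] = 9.5165×10^-8 s.
N = t/T = 5.28×10^-6 / 9.5165×10^-8 ≈ 55.48, so 55 complete revolutions.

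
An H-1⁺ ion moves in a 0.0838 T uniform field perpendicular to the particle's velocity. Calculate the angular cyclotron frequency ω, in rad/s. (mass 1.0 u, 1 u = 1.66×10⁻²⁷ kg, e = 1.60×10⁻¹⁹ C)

ω = qB/m = (1×1.60×10^-19)(0.0838) / (1.66×10^-27) = 8.08×10^6 rad/s.

ω ≈ 8.08×10^6 rad/s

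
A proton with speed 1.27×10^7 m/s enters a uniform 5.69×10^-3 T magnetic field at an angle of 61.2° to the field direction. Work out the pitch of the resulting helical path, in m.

The velocity component along B is v∥ = v cos61.2° = 6.12×10^6 m/s.
The cyclotron period T = 2πm/(qB) = 1.15×10^-5 s is set by m, q, B alone.
Pitch = v∥·T = (6.12×10^6)(1.15×10^-5) = 70.5 m.

pitch ≈ 70.5 m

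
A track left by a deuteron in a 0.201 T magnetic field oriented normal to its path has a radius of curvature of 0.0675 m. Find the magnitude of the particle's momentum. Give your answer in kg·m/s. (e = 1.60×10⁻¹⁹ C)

p ≈ 2.17×10^-21 kg·m/s

Since qvB = mv²/r, the momentum p = mv = qBr.
p = (1×1.60×10^-19)(0.201)(0.0675) = 2.17×10^-21 kg·m/s.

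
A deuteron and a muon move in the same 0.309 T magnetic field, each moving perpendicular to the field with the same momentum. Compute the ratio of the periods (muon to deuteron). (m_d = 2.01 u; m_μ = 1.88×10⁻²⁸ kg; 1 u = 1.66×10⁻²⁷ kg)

ratio ≈ 0.0563

T = 2πm/(qB) is independent of speed, so T₂/T₁ = (m₂/q₂)/(m₁/q₁).
T_{muon}/T_{deuteron} = (1.88×10^-28/1e) / (3.34×10^-27/1e) = 0.0563.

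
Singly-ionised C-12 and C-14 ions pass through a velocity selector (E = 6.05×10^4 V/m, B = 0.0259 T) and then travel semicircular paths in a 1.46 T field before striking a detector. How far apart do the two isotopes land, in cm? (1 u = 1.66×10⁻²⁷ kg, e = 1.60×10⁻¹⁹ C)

Δd ≈ 6.64 cm

Both emerge at v = E/B₁ = 2.34×10^6 m/s.
r = mv/(qB₂), so r₁ = 0.1992 m and r₂ = 0.2324 m, giving Δr = 0.0332 m.
After a semicircle each ion lands a diameter 2r from the entry slit, so the separation is 2Δr = 0.0664 m.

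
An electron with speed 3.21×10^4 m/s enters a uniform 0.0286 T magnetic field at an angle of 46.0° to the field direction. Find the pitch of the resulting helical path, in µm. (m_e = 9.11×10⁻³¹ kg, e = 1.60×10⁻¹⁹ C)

pitch ≈ 27.9 µm

The velocity component along B is v∥ = v cos46.0° = 2.23×10^4 m/s.
The cyclotron period T = 2πm/(qB) = 1.25×10^-9 s is set by m, q, B alone.
Pitch = v∥·T = (2.23×10^4)(1.25×10^-9) = 2.79×10^-5 m.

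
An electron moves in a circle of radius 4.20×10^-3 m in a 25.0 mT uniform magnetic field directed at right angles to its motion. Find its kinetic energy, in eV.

K ≈ 968 eV

v = qBr/m = (1×1.60×10^-19)(0.0250)(4.20×10^-3) / (9.11×10^-31) = 1.84×10^7 m/s.
K = ½mv² = 0.5·(9.11×10^-31)·(1.84×10^7)² = 1.55×10^-16 J = 968 eV.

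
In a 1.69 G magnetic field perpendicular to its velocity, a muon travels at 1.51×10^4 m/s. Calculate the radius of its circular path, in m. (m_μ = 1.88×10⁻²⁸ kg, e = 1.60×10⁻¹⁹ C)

The magnetic force provides the centripetal force: qvB = mv²/r, so r = mv/(qB).
r = (1.88×10^-28 kg)(1.51×10^4 m/s) / [(1×1.60×10^-19 C)(1.69×10^-4 T)] = 0.105 m.

r ≈ 0.105 m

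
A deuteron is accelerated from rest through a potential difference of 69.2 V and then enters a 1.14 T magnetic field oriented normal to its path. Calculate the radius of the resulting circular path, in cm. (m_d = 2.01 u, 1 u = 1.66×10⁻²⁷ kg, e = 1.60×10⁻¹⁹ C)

r ≈ 0.149 cm

The kinetic energy gained is K = qV = (1×1.60×10^-19)(69.2) = 1.11×10^-17 J.
v = √(2K/m) = 8.15×10^4 m/s.
r = mv/(qB) = (3.34×10^-27)(8.15×10^4) / [(1×1.60×10^-19)(1.14)] = 1.49×10^-3 m.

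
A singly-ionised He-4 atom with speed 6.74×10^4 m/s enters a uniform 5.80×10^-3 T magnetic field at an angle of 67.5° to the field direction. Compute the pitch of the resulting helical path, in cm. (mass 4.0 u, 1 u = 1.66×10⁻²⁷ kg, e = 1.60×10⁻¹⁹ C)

The velocity component along B is v∥ = v cos67.5° = 2.58×10^4 m/s.
The cyclotron period T = 2πm/(qB) = 4.50×10^-5 s is set by m, q, B alone.
Pitch = v∥·T = (2.58×10^4)(4.50×10^-5) = 1.16 m.

pitch ≈ 116 cm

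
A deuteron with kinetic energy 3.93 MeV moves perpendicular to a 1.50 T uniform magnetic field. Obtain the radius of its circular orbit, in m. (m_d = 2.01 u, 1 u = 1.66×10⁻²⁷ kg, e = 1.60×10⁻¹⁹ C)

Convert the energy: K = 3.93 MeV = 6.29×10^-13 J.
v = √(2K/m) = √(2·6.29×10^-13/3.34×10^-27) = 1.94×10^7 m/s.
r = mv/(qB) = (3.34×10^-27)(1.94×10^7) / [(1×1.60×10^-19)(1.50)] = 0.270 m.

r ≈ 0.270 m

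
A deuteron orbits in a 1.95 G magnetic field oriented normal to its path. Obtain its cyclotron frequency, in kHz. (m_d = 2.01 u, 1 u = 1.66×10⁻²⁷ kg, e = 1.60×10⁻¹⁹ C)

f ≈ 1.49 kHz

f = qB/(2πm) = (1×1.60×10^-19)(1.95×10^-4) / [2π(3.34×10^-27)] = 1490 Hz.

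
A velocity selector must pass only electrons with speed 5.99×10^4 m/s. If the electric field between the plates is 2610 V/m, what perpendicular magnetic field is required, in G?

B ≈ 436 G

qE = qvB ⇒ B = E/v = (2610) / (5.99×10^4) = 0.0436 T.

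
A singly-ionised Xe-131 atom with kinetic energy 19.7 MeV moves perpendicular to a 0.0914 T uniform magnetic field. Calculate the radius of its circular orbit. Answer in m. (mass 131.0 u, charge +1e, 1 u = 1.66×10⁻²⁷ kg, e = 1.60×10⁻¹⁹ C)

Convert the energy: K = 19.7 MeV = 3.15×10^-12 J.
v = √(2K/m) = √(2·3.15×10^-12/2.17×10^-25) = 5.38×10^6 m/s.
r = mv/(qB) = (2.17×10^-25)(5.38×10^6) / [(1×1.60×10^-19)(0.0914)] = 80.1 m.

r ≈ 80.1 m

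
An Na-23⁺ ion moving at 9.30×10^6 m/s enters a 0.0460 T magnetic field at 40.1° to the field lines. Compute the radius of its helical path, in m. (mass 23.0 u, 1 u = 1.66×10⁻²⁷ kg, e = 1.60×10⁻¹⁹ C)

r ≈ 31.1 m

Only the perpendicular component v⊥ = v sin40.1° = 5.99×10^6 m/s is bent by the field.
r = m v⊥ /(qB) = (3.82×10^-26)(5.99×10^6) / [(1×1.60×10^-19)(0.0460)] = 31.1 m.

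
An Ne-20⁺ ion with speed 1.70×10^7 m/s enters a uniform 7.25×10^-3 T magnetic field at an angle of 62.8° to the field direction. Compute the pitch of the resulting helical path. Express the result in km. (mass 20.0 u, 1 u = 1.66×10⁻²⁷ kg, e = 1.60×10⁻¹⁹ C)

The velocity component along B is v∥ = v cos62.8° = 7.77×10^6 m/s.
The cyclotron period T = 2πm/(qB) = 1.80×10^-4 s is set by m, q, B alone.
Pitch = v∥·T = (7.77×10^6)(1.80×10^-4) = 1400 m.

pitch ≈ 1.40 km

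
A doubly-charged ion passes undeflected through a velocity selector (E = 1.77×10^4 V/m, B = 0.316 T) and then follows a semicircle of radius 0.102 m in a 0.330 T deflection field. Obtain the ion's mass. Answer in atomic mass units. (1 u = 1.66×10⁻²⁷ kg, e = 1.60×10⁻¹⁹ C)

m ≈ 116 u

v = E/B₁ = 5.60×10^4 m/s.
From r = mv/(qB₂), m = qB₂r/v = (2×1.60×10^-19)(0.330)(0.102) / (5.60×10^4) = 1.92×10^-25 kg.
In atomic mass units: m = 1.92×10^-25 / 1.66×10^-27 = 116 u.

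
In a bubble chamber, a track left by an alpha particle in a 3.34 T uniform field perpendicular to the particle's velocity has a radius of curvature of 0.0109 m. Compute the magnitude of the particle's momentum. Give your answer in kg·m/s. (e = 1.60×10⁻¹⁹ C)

Since qvB = mv²/r, the momentum p = mv = qBr.
p = (2×1.60×10^-19)(3.34)(0.0109) = 1.16×10^-20 kg·m/s.

p ≈ 1.16×10^-20 kg·m/s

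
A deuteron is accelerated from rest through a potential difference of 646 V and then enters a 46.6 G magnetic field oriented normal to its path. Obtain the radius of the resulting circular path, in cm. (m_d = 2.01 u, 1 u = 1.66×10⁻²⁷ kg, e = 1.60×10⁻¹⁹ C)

r ≈ 111 cm

The kinetic energy gained is K = qV = (1×1.60×10^-19)(646) = 1.03×10^-16 J.
v = √(2K/m) = 2.49×10^5 m/s.
r = mv/(qB) = (3.34×10^-27)(2.49×10^5) / [(1×1.60×10^-19)(4.66×10^-3)] = 1.11 m.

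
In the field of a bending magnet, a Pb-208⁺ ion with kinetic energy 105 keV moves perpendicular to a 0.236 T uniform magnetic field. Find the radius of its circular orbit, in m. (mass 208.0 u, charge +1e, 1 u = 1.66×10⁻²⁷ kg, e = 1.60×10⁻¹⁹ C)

r ≈ 2.85 m

Convert the energy: K = 105 keV = 1.68×10^-14 J.
v = √(2K/m) = √(2·1.68×10^-14/3.45×10^-25) = 3.12×10^5 m/s.
r = mv/(qB) = (3.45×10^-25)(3.12×10^5) / [(1×1.60×10^-19)(0.236)] = 2.85 m.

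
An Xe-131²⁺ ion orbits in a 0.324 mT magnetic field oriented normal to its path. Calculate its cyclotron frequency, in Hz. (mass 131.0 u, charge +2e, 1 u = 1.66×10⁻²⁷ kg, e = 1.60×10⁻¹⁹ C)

f = qB/(2πm) = (2×1.60×10^-19)(3.24×10^-4) / [2π(2.17×10^-25)] = 75.9 Hz.

f ≈ 75.9 Hz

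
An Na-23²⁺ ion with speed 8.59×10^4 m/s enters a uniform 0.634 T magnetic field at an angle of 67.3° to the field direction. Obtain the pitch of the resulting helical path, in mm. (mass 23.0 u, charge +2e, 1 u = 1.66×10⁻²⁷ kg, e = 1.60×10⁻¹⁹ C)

pitch ≈ 39.2 mm

The velocity component along B is v∥ = v cos67.3° = 3.31×10^4 m/s.
The cyclotron period T = 2πm/(qB) = 1.18×10^-6 s is set by m, q, B alone.
Pitch = v∥·T = (3.31×10^4)(1.18×10^-6) = 0.0392 m.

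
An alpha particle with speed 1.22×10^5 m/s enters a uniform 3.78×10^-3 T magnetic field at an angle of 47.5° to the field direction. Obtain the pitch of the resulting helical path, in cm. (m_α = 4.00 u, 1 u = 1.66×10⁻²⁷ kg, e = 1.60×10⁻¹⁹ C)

The velocity component along B is v∥ = v cos47.5° = 8.24×10^4 m/s.
The cyclotron period T = 2πm/(qB) = 3.45×10^-5 s is set by m, q, B alone.
Pitch = v∥·T = (8.24×10^4)(3.45×10^-5) = 2.84 m.

pitch ≈ 284 cm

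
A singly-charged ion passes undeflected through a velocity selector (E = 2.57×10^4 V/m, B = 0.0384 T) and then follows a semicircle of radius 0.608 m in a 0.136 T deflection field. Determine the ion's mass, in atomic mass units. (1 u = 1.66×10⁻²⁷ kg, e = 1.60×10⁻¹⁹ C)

v = E/B₁ = 6.69×10^5 m/s.
From r = mv/(qB₂), m = qB₂r/v = (1×1.60×10^-19)(0.136)(0.608) / (6.69×10^5) = 1.98×10^-26 kg.
In atomic mass units: m = 1.98×10^-26 / 1.66×10^-27 = 11.9 u.

m ≈ 11.9 u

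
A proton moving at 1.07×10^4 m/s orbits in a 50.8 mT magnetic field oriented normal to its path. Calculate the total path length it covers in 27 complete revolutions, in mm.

L ≈ 373 mm

r = mv/(qB) = 2.20×10^-3 m, so one revolution covers 2πr = 0.0138 m.
In 27 revolutions: L = 27·2πr = 0.373 m.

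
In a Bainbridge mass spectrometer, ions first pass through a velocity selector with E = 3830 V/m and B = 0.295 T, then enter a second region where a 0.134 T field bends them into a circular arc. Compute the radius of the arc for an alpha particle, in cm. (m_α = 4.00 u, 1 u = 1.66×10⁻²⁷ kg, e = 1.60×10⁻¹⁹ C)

r ≈ 0.201 cm

The selector passes v = E/B = 3830/0.295 = 1.30×10^4 m/s.
In the deflection region, r = mv/(qB₂) = (6.64×10^-27)(1.30×10^4) / [(2×1.60×10^-19)(0.134)] = 2.01×10^-3 m.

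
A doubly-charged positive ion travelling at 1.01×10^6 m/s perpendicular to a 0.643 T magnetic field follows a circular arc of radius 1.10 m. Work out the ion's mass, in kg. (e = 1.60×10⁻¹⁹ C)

m ≈ 2.24×10^-25 kg

qvB = mv²/r ⇒ m = qBr/v.
m = (2×1.60×10^-19)(0.643)(1.10) / (1.01×10^6) = 2.24×10^-25 kg.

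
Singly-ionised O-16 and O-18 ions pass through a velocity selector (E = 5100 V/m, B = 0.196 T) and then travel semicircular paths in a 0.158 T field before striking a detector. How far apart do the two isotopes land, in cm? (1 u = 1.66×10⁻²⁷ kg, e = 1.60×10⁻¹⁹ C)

Both emerge at v = E/B₁ = 2.60×10^4 m/s.
r = mv/(qB₂), so r₁ = 0.02734 m and r₂ = 0.03076 m, giving Δr = 3.42×10^-3 m.
After a semicircle each ion lands a diameter 2r from the entry slit, so the separation is 2Δr = 6.83×10^-3 m.

Δd ≈ 0.683 cm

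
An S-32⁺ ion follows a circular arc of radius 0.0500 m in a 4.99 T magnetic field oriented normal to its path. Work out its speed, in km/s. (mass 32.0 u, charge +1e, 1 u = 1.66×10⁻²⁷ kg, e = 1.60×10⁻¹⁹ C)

From qvB = mv²/r, v = qBr/m.
v = (1×1.60×10^-19)(4.99)(0.0500) / (5.31×10^-26) = 7.52×10^5 m/s.

v ≈ 752 km/s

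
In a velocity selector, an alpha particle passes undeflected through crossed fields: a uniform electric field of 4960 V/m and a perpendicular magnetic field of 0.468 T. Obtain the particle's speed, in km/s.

For zero net force, qE = qvB, so v = E/B.
v = (4960) / (0.468) = 1.06×10^4 m/s.

v ≈ 10.6 km/s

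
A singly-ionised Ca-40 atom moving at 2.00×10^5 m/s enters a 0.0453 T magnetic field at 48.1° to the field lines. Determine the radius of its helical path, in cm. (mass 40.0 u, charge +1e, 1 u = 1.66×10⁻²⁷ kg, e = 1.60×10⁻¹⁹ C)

r ≈ 136 cm

Only the perpendicular component v⊥ = v sin48.1° = 1.49×10^5 m/s is bent by the field.
r = m v⊥ /(qB) = (6.64×10^-26)(1.49×10^5) / [(1×1.60×10^-19)(0.0453)] = 1.36 m.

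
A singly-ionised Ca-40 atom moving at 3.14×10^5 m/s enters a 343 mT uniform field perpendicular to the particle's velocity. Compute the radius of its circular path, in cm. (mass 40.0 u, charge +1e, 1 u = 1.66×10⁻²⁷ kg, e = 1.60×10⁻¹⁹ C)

The magnetic force provides the centripetal force: qvB = mv²/r, so r = mv/(qB).
r = (6.64×10^-26 kg)(3.14×10^5 m/s) / [(1×1.60×10^-19 C)(0.343 T)] = 0.380 m.

r ≈ 38.0 cm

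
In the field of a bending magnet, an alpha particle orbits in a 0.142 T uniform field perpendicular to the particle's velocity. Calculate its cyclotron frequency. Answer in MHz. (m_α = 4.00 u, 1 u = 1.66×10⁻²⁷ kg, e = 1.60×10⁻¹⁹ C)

f ≈ 1.09 MHz

f = qB/(2πm) = (2×1.60×10^-19)(0.142) / [2π(6.64×10^-27)] = 1.09×10^6 Hz.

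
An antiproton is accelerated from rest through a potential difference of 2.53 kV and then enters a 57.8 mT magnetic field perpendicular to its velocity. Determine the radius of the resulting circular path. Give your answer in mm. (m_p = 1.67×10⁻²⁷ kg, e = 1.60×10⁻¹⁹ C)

The kinetic energy gained is K = qV = (1×1.60×10^-19)(2530) = 4.05×10^-16 J.
v = √(2K/m) = 6.96×10^5 m/s.
r = mv/(qB) = (1.67×10^-27)(6.96×10^5) / [(1×1.60×10^-19)(0.0578)] = 0.126 m.

r ≈ 126 mm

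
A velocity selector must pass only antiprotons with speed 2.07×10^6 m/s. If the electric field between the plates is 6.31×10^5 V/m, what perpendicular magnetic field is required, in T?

qE = qvB ⇒ B = E/v = (6.31×10^5) / (2.07×10^6) = 0.305 T.

B ≈ 0.305 T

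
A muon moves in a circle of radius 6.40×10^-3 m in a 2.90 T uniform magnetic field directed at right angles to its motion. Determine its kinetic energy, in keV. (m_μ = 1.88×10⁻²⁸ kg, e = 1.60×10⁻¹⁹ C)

K ≈ 147 keV

v = qBr/m = (1×1.60×10^-19)(2.90)(6.40×10^-3) / (1.88×10^-28) = 1.58×10^7 m/s.
K = ½mv² = 0.5·(1.88×10^-28)·(1.58×10^7)² = 2.35×10^-14 J = 147 keV.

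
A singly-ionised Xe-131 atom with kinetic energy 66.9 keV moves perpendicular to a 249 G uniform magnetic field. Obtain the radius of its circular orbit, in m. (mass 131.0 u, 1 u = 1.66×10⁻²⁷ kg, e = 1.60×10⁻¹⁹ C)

r ≈ 17.1 m

Convert the energy: K = 66.9 keV = 1.07×10^-14 J.
v = √(2K/m) = √(2·1.07×10^-14/2.17×10^-25) = 3.14×10^5 m/s.
r = mv/(qB) = (2.17×10^-25)(3.14×10^5) / [(1×1.60×10^-19)(0.0249)] = 17.1 m.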